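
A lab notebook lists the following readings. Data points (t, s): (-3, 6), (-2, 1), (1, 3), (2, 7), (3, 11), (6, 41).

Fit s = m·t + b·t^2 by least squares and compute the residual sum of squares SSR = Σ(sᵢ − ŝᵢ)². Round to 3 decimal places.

SSR = 3.518

Setting ∂/∂m … = 0 gives: 63·m + 217·b = 276;  217·m + 1491·b = 1664.
Eliminating b: 1491·(row 1) − 217·(row 2) gives 46844·m = 1491·276 − 217·1664 = 50428, so m = 1801/1673.
Then b = (1664 − 217·(1801/1673))/1491 = 1605/1673.
Residuals: 996/1673, -1145/1673, 1613/1673, 1689/1673, -1445/1673, 1/239; SSR = 5885/1673.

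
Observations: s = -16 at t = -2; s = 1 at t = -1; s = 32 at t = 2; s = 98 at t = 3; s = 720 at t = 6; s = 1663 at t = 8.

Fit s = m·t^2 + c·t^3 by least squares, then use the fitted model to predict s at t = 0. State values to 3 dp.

Forming MᵀM = [[5506, 40786]; [40786, 309658]] and Mᵀs = [133299, 1010005]ᵀ gives MᵀM·[m, c]ᵀ = Mᵀs.
det = 5506·309658 − 40786² = 41479152.
m = (133299·309658 − 40786·1010005)/41479152 = 145171/72516; c = (5506·1010005 − 40786·133299)/41479152 = 217403/72516.
At t = 0: ŝ = (145171/72516)·(0) + (217403/72516)·(0) = 0.

ŝ = 0.000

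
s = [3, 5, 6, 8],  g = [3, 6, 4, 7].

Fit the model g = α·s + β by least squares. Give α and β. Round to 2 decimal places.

α = 0.69, β = 1.19

From the data, Σs·s = 134, Σs = 22, Σ1 = 4.
Moment sums: Σs·g = 119, Σg = 20.
Normal equations: [[134, 22]; [22, 4]]·[α, β]ᵀ = [119, 20]ᵀ.
Eliminating β: 4·(row 1) − 22·(row 2) gives 52·α = 4·119 − 22·20 = 36, so α = 9/13.
Then β = (20 − 22·(9/13))/4 = 31/26.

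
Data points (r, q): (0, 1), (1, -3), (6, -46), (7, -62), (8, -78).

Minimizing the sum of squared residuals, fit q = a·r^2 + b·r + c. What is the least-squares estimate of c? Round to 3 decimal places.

Sums needed: Σr^2·r^2 = 7794, Σr^2·r = 1072, Σr^2 = 150, Σr·r = 150, Σr = 22, Σ1 = 5.
Moment sums: Σr^2·q = -9689, Σr·q = -1337, Σq = -188.
Solving the 3×3 system (Gaussian elimination) gives a = -13423/13742, b = -27733/13742, c = 4008/6871.

c = 0.583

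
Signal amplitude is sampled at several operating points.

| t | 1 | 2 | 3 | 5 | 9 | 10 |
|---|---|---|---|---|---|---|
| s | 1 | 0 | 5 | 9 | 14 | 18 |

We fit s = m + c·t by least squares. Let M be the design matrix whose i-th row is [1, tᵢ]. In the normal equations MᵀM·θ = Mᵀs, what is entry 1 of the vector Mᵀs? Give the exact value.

Entry 1 ↔ basis 1, so (Mᵀs)_{1} = Σᵢ sᵢ = (1)·(1) + (1)·(0) + (1)·(5) + (1)·(9) + (1)·(14) + (1)·(18) = 47.

47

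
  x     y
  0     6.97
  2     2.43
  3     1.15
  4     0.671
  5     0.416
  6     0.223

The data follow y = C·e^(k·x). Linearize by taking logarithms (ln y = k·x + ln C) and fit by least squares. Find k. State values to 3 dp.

k = -0.576

Linearized form: ln y = k·x + ln C. From the 6 transformed points,
Over the data: Σx = 20.0000, Σ(x)² = 90.0000, Σln y = 0.1926, Σx·ln y = -12.7897.
Normal system: [[90.0000, 20.0000]; [20.0000, 6]]·[k, ln C]ᵀ = [-12.7897, 0.1926]ᵀ.
Slope k = (n·Σx·ln y − Σx·Σln y)/(n·Σ(x)² − (Σx)²) = (6·-12.7897 − 20.0000·0.1926)/140.0000 = -0.57565; ln C = (Σln y − k·Σx)/n = 1.95094.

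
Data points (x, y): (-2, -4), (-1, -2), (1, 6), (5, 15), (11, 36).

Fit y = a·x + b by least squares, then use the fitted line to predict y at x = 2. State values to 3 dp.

The normal equations are: 152·a + 14·b = 487;  14·a + 5·b = 51.
(Σx·x = 152, Σx = 14, Σ1 = 5, Σx·y = 487, Σy = 51.)
det = 152·5 − 14² = 564.
a = (487·5 − 14·51)/564 = 1721/564; b = (152·51 − 14·487)/564 = 467/282.
At x = 2: ŷ = (1721/564)·(2) + (467/282)·(1) = 1094/141.

ŷ = 7.759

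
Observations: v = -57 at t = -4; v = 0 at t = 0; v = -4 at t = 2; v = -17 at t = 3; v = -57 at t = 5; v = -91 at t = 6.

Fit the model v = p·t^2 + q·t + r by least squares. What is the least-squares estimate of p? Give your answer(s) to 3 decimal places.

p = -2.988

The normal system MᵀM·[p, q, r]ᵀ = Mᵀv is [[2274, 312, 90]; [312, 90, 12]; [90, 12, 6]]·[p, q, r]ᵀ = [-5782, -662, -226]ᵀ.
Inverting the 3×3 Gram matrix, [p, q, r]ᵀ = [-493/165, 461/165, 86/55]ᵀ.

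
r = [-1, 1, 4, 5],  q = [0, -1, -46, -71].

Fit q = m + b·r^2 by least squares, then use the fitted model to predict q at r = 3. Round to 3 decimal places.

q̂ = -24.328

The normal equations are: 4·m + 43·b = -118;  43·m + 883·b = -2512.
(Σ1 = 4, Σr^2 = 43, Σr^2·r^2 = 883, Σq = -118, Σr^2·q = -2512.)
det = 4·883 − 43² = 1683.
m = ((-118)·883 − 43·(-2512))/1683 = 1274/561; b = (4·(-2512) − 43·(-118))/1683 = -1658/561.
At r = 3: q̂ = (1274/561)·(1) + (-1658/561)·(9) = -13648/561.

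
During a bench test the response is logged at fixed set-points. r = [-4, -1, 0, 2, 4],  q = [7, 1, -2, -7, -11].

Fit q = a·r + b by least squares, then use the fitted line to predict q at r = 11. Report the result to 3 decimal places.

q̂ = -27.228

Setting ∂/∂a … = 0 gives: 37·a + 1·b = -87;  1·a + 5·b = -12.
det = 37·5 − 1² = 184.
a = ((-87)·5 − 1·(-12))/184 = -423/184; b = (37·(-12) − 1·(-87))/184 = -357/184.
At r = 11: q̂ = (-423/184)·(11) + (-357/184)·(1) = -2505/92.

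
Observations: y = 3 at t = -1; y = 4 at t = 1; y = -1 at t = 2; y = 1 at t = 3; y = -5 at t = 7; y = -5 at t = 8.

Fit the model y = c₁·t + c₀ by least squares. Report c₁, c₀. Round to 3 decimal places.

MᵀM·[c₁, c₀]ᵀ = Mᵀy reads: 128·c₁ + 20·c₀ = -73;  20·c₁ + 6·c₀ = -3.
(Σt·t = 128, Σt = 20, Σ1 = 6, Σt·y = -73, Σy = -3.)
det = 128·6 − 20² = 368.
c₁ = ((-73)·6 − 20·(-3))/368 = -189/184; c₀ = (128·(-3) − 20·(-73))/368 = 269/92.

c₁ = -1.027, c₀ = 2.924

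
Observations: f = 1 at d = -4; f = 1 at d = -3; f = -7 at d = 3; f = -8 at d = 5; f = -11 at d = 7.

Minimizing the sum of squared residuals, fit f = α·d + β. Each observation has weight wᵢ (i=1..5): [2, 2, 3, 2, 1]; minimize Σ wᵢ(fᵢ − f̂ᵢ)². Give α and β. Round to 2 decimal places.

α = -1.12, β = -3.05

Entries of MᵀWM: Σwᵢ·d·d = 176, Σwᵢ·d = 12, Σwᵢ·1 = 10.
Moment sums: Σwᵢ·d·f = -234, Σwᵢ·f = -44.
MᵀWM·[α, β]ᵀ = MᵀWf becomes [[176, 12]; [12, 10]]·[α, β]ᵀ = [-234, -44]ᵀ.
Determinant 176·10 − 12² = 1616.
α = ((-234)·10 − 12·(-44))/1616 = -453/404; β = (176·(-44) − 12·(-234))/1616 = -617/202.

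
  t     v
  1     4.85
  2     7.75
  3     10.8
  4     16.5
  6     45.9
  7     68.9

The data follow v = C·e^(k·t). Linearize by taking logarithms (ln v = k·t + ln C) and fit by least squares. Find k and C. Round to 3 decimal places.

k = 0.445, C = 3.017

With ln vᵢ as the transformed response and tᵢ as the regressor:
XᵀX = [[115.0000, 23.0000]; [23.0000, 6]], rhs = [76.6138, 16.8687]ᵀ  (here Σt = 23.0000, Σ(t)² = 115.0000, Σln v = 16.8687, Σt·ln v = 76.6138).
Slope k = (n·Σt·ln v − Σt·Σln v)/(n·Σ(t)² − (Σt)²) = (6·76.6138 − 23.0000·16.8687)/161.0000 = 0.44536; ln C = (Σln v − k·Σt)/n = 1.10424, so C = exp(1.10424) = 3.01693.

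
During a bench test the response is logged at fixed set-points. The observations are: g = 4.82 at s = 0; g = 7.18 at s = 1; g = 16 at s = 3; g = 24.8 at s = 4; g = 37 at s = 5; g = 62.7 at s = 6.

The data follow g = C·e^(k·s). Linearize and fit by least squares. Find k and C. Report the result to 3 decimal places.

k = 0.421, C = 4.688

Taking logs, ln g = k·s + ln C, so regress ln g on s.
Σs = 19.0000, Σ(s)² = 87.0000, Σln g = 17.2768, Σs·ln g = 66.0172.
Equations: 87.0000·k + 19.0000·ln C = 66.0172;  19.0000·k + 6·ln C = 17.2768.
Slope k = (n·Σs·ln g − Σs·Σln g)/(n·Σ(s)² − (Σs)²) = (6·66.0172 − 19.0000·17.2768)/161.0000 = 0.42139; ln C = (Σln g − k·Σs)/n = 1.54505, so C = exp(1.54505) = 4.68822.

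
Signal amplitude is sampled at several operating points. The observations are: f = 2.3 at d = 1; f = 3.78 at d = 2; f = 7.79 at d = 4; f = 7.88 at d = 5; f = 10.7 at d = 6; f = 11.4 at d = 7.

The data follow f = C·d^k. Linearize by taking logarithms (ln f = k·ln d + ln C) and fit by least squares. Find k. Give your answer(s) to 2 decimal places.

Linearized form: ln f = k·ln d + ln C. From the 6 transformed points,
AᵀA = [[11.9895, 7.4265]; [7.4265, 6]], rhs = [16.0724, 11.0837]ᵀ  (here Σln d = 7.4265, Σ(ln d)² = 11.9895, Σln f = 11.0837, Σln d·ln f = 16.0724).
Solving (det = 16.7835): k = 0.84138, ln C = 0.80585.

k = 0.84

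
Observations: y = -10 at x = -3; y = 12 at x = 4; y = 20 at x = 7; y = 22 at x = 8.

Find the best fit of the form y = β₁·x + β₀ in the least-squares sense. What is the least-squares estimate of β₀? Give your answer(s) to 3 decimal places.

Entries of MᵀM: Σx·x = 138, Σx = 16, Σ1 = 4.
For Mᵀy: Σx·y = 394, Σy = 44.
Normal equations: [[138, 16]; [16, 4]]·[β₁, β₀]ᵀ = [394, 44]ᵀ.
Eliminating β₀: 4·(row 1) − 16·(row 2) gives 296·β₁ = 4·394 − 16·44 = 872, so β₁ = 109/37.
Then β₀ = (44 − 16·(109/37))/4 = -29/37.

β₀ = -0.784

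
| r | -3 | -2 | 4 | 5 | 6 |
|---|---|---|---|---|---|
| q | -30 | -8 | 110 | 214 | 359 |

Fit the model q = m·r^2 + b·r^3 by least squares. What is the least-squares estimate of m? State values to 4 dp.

m = 1.0677

Entries of XᵀX: Σr^2·r^2 = 2274, Σr^2·r^3 = 11650, Σr^3·r^3 = 67170.
Moment sums: Σr^2·q = 19732, Σr^3·q = 112208.
So XᵀX·[m, b]ᵀ = Xᵀq: [[2274, 11650]; [11650, 67170]]·[m, b]ᵀ = [19732, 112208]ᵀ.
Δ = 2274·67170 − 11650² = 17022080.
m = (19732·67170 − 11650·112208)/17022080 = 454381/425552; b = (2274·112208 − 11650·19732)/17022080 = 3160399/2127760.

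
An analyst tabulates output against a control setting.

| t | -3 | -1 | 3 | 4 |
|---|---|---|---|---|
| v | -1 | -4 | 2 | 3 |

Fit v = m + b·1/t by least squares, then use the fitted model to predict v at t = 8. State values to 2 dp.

v̂ = 1.57

Compute the Gram sums: Σ1 = 4, Σ1/t = -3/4, Σ1/t·1/t = 185/144.
Right-hand side: Σv = 0, Σ1/t·v = 23/4.
So MᵀM·[m, b]ᵀ = Mᵀv: [[4, -3/4]; [-3/4, 185/144]]·[m, b]ᵀ = [0, 23/4]ᵀ.
Eliminating b: (185/144)·(row 1) − (-3/4)·(row 2) gives (659/144)·m = (185/144)·0 − (-3/4)·(23/4) = 69/16, so m = 621/659.
Then b = ((23/4) − (-3/4)·(621/659))/(185/144) = 3312/659.
At t = 8: v̂ = (621/659)·(1) + (3312/659)·(1/8) = 1035/659.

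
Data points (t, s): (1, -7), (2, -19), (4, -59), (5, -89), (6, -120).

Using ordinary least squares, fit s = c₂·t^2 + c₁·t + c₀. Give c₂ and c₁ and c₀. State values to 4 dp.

Normal-equation sums: Σt^2·t^2 = 2194, Σt^2·t = 414, Σt^2 = 82, Σt·t = 82, Σt = 18, Σ1 = 5.
Moment sums: Σt^2·s = -7572, Σt·s = -1446, Σs = -294.
Normal equations: [[2194, 414, 82]; [414, 82, 18]; [82, 18, 5]]·[c₂, c₁, c₀]ᵀ = [-7572, -1446, -294]ᵀ.
Row-reducing yields c₂ = -225/88, c₁ = -39/8, c₀ = 15/22.

c₂ = -2.5568, c₁ = -4.8750, c₀ = 0.6818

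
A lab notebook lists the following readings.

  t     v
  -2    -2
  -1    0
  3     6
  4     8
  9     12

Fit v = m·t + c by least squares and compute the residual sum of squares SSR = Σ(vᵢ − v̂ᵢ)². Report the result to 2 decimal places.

From the data, Σt·t = 111, Σt = 13, Σ1 = 5.
Moment sums: Σt·v = 162, Σv = 24.
Normal equations: [[111, 13]; [13, 5]]·[m, c]ᵀ = [162, 24]ᵀ.
Eliminating c: 5·(row 1) − 13·(row 2) gives 386·m = 5·162 − 13·24 = 498, so m = 249/193.
Then c = (24 − 13·(249/193))/5 = 279/193.
Residuals: -167/193, -30/193, 132/193, 269/193, -204/193; SSR = 830/193.

SSR = 4.30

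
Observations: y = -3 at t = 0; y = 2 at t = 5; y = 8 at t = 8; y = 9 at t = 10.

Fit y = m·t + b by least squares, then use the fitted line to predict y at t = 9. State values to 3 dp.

Setting ∂/∂m … = 0 gives: 189·m + 23·b = 164;  23·m + 4·b = 16.
(Σt·t = 189, Σt = 23, Σ1 = 4, Σt·y = 164, Σy = 16.)
Δ = 189·4 − 23² = 227.
m = (164·4 − 23·16)/227 = 288/227; b = (189·16 − 23·164)/227 = -748/227.
At t = 9: ŷ = (288/227)·(9) + (-748/227)·(1) = 1844/227.

ŷ = 8.123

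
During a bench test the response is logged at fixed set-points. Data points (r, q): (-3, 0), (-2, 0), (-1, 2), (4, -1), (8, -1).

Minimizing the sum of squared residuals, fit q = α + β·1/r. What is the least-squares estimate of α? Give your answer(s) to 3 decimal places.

The normal system MᵀM·[α, β]ᵀ = Mᵀq is [[5, -35/24]; [-35/24, 829/576]]·[α, β]ᵀ = [0, -19/8]ᵀ.
Δ = 5·(829/576) − (-35/24)² = 365/72.
α = (0·(829/576) − (-35/24)·(-19/8))/(365/72) = -399/584; β = (5·(-19/8) − (-35/24)·0)/(365/72) = -171/73.

α = -0.683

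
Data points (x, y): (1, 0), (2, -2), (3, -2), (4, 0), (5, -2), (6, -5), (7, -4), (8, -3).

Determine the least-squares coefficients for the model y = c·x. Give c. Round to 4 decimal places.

Normal-equation sums: Σx·x = 204.
Moment sums: Σx·y = -102.
So MᵀM·[c]ᵀ = Mᵀy: [[204]]·[c]ᵀ = [-102]ᵀ.
Hence c = -102 / 204 ≈ -0.5.

c = -0.5000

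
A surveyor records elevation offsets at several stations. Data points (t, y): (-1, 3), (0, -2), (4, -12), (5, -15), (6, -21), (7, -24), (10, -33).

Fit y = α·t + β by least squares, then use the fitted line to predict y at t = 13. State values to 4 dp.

ŷ = -42.5096

The normal system XᵀX·[α, β]ᵀ = Xᵀy is [[227, 31]; [31, 7]]·[α, β]ᵀ = [-750, -104]ᵀ.
Δ = 227·7 − 31² = 628.
α = ((-750)·7 − 31·(-104))/628 = -1013/314; β = (227·(-104) − 31·(-750))/628 = -179/314.
At t = 13: ŷ = (-1013/314)·(13) + (-179/314)·(1) = -6674/157.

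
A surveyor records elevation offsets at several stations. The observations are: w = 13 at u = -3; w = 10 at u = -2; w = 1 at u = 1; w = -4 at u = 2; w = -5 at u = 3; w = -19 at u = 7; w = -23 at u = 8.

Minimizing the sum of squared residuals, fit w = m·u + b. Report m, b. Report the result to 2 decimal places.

m = -3.25, b = 3.57

Normal-equation sums: Σu·u = 140, Σu = 16, Σ1 = 7.
For Xᵀw: Σu·w = -398, Σw = -27.
So XᵀX·[m, b]ᵀ = Xᵀw: [[140, 16]; [16, 7]]·[m, b]ᵀ = [-398, -27]ᵀ.
Eliminating b: 7·(row 1) − 16·(row 2) gives 724·m = 7·(-398) − 16·(-27) = -2354, so m = -1177/362.
Then b = ((-27) − 16·(-1177/362))/7 = 647/181.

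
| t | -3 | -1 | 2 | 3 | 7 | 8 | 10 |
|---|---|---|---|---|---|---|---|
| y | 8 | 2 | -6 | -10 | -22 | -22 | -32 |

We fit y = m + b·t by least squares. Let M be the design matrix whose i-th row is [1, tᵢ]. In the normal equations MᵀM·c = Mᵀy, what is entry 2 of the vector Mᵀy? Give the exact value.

-718

Entry 2 ↔ basis t, so (Mᵀy)_{2} = Σᵢ (t)·yᵢ = (-3)·(8) + (-1)·(2) + (2)·(-6) + (3)·(-10) + (7)·(-22) + (8)·(-22) + (10)·(-32) = -718.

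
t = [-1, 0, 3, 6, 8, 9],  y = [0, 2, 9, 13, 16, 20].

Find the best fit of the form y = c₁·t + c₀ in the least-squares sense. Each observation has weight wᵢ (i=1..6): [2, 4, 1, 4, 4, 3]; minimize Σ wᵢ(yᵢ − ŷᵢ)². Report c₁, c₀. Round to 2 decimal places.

c₁ = 1.87, c₀ = 1.99

Setting ∂/∂c₁ … = 0 gives: 654·c₁ + 84·c₀ = 1391;  84·c₁ + 18·c₀ = 193.
Δ = 654·18 − 84² = 4716.
c₁ = (1391·18 − 84·193)/4716 = 1471/786; c₀ = (654·193 − 84·1391)/4716 = 521/262.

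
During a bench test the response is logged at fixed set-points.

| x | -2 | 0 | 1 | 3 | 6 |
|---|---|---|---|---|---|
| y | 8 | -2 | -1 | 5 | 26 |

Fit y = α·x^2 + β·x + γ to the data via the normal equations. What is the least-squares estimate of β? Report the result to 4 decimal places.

β = -1.7409

Normal-equation sums: Σx^2·x^2 = 1394, Σx^2·x = 236, Σx^2 = 50, Σx·x = 50, Σx = 8, Σ1 = 5.
And Σx^2·y = 1012, Σx·y = 154, Σy = 36.
Solving the 3×3 system (Gaussian elimination) gives α = 1280/1239, β = -719/413, γ = -428/1239.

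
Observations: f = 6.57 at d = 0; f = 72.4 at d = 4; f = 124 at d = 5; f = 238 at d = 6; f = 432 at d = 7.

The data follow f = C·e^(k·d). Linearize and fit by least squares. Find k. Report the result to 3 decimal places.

Let Y = ln f. Fitting Y = k·d + ln C by least squares:
Σd = 22.0000, Σ(d)² = 126.0000, Σln f = 22.5257, Σd·ln f = 116.5428.
Equations: 126.0000·k + 22.0000·ln C = 116.5428;  22.0000·k + 5·ln C = 22.5257.
Δ = 126.0000·5 − (22.0000)² = 146.0000; k = (116.5428·5 − 22.0000·22.5257)/146.0000 = 0.59691, ln C = (126.0000·22.5257 − 22.0000·116.5428)/146.0000 = 1.87874.

k = 0.597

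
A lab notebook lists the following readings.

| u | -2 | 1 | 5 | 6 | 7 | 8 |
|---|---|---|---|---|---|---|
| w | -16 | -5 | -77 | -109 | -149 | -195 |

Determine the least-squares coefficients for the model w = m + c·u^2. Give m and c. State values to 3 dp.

m = -2.561, c = -2.992

With design matrix X, XᵀX = [[6, 179]; [179, 8435]] and Xᵀw = [-551, -25699]ᵀ.
Δ = 6·8435 − 179² = 18569.
m = ((-551)·8435 − 179·(-25699))/18569 = -47564/18569; c = (6·(-25699) − 179·(-551))/18569 = -55565/18569.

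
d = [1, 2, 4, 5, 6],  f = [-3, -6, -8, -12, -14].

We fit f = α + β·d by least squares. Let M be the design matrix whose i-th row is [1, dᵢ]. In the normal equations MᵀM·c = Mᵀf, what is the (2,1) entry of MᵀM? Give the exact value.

18

Row 2 ↔ basis d, column 1 ↔ basis 1, so (MᵀM)_{2,1} = Σᵢ d = (1)·(1) + (2)·(1) + (4)·(1) + (5)·(1) + (6)·(1) = 18.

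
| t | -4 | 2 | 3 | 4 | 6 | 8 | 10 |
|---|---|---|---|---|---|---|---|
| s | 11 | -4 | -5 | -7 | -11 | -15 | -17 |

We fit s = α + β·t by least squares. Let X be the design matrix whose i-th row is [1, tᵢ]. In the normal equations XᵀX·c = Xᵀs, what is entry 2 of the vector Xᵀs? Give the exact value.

-451

Entry 2 ↔ basis t, so (Xᵀs)_{2} = Σᵢ (t)·sᵢ = (-4)·(11) + (2)·(-4) + (3)·(-5) + (4)·(-7) + (6)·(-11) + (8)·(-15) + (10)·(-17) = -451.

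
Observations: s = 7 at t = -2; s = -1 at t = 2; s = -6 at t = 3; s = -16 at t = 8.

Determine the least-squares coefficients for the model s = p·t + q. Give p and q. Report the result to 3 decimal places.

p = -2.325, q = 2.394

The normal system XᵀX·[p, q]ᵀ = Xᵀs is [[81, 11]; [11, 4]]·[p, q]ᵀ = [-162, -16]ᵀ.
Δ = 81·4 − 11² = 203.
p = ((-162)·4 − 11·(-16))/203 = -472/203; q = (81·(-16) − 11·(-162))/203 = 486/203.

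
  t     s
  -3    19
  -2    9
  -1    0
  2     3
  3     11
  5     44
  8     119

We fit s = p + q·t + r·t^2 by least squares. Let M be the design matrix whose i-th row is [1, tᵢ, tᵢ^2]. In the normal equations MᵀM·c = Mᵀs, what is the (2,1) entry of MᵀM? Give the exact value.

12

Row 2 ↔ basis t, column 1 ↔ basis 1, so (MᵀM)_{2,1} = Σᵢ t = (-3)·(1) + (-2)·(1) + (-1)·(1) + (2)·(1) + (3)·(1) + (5)·(1) + (8)·(1) = 12.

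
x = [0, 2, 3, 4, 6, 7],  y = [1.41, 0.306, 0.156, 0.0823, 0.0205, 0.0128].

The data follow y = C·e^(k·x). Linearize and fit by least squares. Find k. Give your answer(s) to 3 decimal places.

k = -0.674

Taking logs, ln y = k·x + ln C, so regress ln y on x.
Sums: Σx = 22.0000, Σ(x)² = 114.0000, Σln y = -13.4415, Σx·ln y = -71.7637.
Normal system: [[114.0000, 22.0000]; [22.0000, 6]]·[k, ln C]ᵀ = [-71.7637, -13.4415]ᵀ.
Δ = 114.0000·6 − (22.0000)² = 200.0000; k = (-71.7637·6 − 22.0000·-13.4415)/200.0000 = -0.67435, ln C = (114.0000·-13.4415 − 22.0000·-71.7637)/200.0000 = 0.23235.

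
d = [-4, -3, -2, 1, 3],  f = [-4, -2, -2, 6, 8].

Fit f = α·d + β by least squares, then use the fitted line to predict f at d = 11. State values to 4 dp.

Sums needed: Σd·d = 39, Σd = -5, Σ1 = 5.
Moment sums: Σd·f = 56, Σf = 6.
Normal equations: [[39, -5]; [-5, 5]]·[α, β]ᵀ = [56, 6]ᵀ.
Eliminating β: 5·(row 1) − (-5)·(row 2) gives 170·α = 5·56 − (-5)·6 = 310, so α = 31/17.
Then β = (6 − (-5)·(31/17))/5 = 257/85.
At d = 11: f̂ = (31/17)·(11) + (257/85)·(1) = 1962/85.

f̂ = 23.0824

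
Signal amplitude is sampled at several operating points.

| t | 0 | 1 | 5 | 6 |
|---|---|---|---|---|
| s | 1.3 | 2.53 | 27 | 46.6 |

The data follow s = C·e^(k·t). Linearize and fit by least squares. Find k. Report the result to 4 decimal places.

Let Y = ln s. Fitting Y = k·t + ln C by least squares:
Σt = 12.0000, Σ(t)² = 62.0000, Σln s = 8.3280, Σt·ln s = 40.4570.
Equations: 62.0000·k + 12.0000·ln C = 40.4570;  12.0000·k + 4·ln C = 8.3280.
Slope k = (n·Σt·ln s − Σt·Σln s)/(n·Σ(t)² − (Σt)²) = (4·40.4570 − 12.0000·8.3280)/104.0000 = 0.59511; ln C = (Σln s − k·Σt)/n = 0.29667.

k = 0.5951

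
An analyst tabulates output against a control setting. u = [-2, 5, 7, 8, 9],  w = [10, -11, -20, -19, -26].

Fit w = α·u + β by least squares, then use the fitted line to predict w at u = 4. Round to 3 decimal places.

ŵ = -8.764

With design matrix M, MᵀM = [[223, 27]; [27, 5]] and Mᵀw = [-601, -66]ᵀ.
Determinant 223·5 − 27² = 386.
α = ((-601)·5 − 27·(-66))/386 = -1223/386; β = (223·(-66) − 27·(-601))/386 = 1509/386.
At u = 4: ŵ = (-1223/386)·(4) + (1509/386)·(1) = -3383/386.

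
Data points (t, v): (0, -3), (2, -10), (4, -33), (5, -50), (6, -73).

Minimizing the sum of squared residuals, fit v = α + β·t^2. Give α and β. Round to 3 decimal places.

α = -2.382, β = -1.939

The normal equations are: 5·α + 81·β = -169;  81·α + 2193·β = -4446.
det = 5·2193 − 81² = 4404.
α = ((-169)·2193 − 81·(-4446))/4404 = -3497/1468; β = (5·(-4446) − 81·(-169))/4404 = -2847/1468.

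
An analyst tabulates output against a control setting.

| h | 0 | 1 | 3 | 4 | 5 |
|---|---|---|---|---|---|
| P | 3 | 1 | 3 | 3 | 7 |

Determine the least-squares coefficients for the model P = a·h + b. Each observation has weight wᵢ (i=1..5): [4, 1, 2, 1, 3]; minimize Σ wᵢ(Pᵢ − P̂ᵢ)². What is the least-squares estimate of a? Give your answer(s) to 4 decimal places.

With design matrix A, AᵀWA = [[110, 26]; [26, 11]] and AᵀWP = [136, 43]ᵀ.
Determinant 110·11 − 26² = 534.
a = (136·11 − 26·43)/534 = 63/89; b = (110·43 − 26·136)/534 = 199/89.

a = 0.7079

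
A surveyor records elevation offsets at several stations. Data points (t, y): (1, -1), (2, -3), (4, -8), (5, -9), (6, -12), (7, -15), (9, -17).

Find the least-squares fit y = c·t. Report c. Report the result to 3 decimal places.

Entries of MᵀM: Σt·t = 212.
Moment sums: Σt·y = -414.
MᵀM·[c]ᵀ = Mᵀy becomes [[212]]·[c]ᵀ = [-414]ᵀ.
Hence c = -414 / 212 ≈ -1.95283.

c = -1.953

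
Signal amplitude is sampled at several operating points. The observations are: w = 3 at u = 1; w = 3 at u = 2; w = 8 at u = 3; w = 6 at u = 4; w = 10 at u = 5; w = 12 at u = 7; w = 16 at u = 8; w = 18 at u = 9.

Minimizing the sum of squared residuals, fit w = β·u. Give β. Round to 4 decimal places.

β = 1.9317

Sums needed: Σu·u = 249.
Right-hand side: Σu·w = 481.
XᵀX·[β]ᵀ = Xᵀw becomes [[249]]·[β]ᵀ = [481]ᵀ.
β = 481/249 = 1.93173.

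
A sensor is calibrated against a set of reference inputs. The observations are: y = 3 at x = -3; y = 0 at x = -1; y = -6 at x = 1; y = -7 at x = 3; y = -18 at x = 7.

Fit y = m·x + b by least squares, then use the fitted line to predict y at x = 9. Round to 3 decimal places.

The normal equations are: 69·m + 7·b = -162;  7·m + 5·b = -28.
det = 69·5 − 7² = 296.
m = ((-162)·5 − 7·(-28))/296 = -307/148; b = (69·(-28) − 7·(-162))/296 = -399/148.
At x = 9: ŷ = (-307/148)·(9) + (-399/148)·(1) = -1581/74.

ŷ = -21.365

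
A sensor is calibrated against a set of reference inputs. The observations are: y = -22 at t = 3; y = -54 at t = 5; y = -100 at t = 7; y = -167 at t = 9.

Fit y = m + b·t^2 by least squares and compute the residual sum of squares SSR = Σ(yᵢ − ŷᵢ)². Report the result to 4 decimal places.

The normal equations are: 4·m + 164·b = -343;  164·m + 9668·b = -19975.
Δ = 4·9668 − 164² = 11776.
m = ((-343)·9668 − 164·(-19975))/11776 = -1257/368; b = (4·(-19975) − 164·(-343))/11776 = -739/368.
Residuals: -47/92, -35/92, 167/92, -85/92; SSR = 419/92.

SSR = 4.5543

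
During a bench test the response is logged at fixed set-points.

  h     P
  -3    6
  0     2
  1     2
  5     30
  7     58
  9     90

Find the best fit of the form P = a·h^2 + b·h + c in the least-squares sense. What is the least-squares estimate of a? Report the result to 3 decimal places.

a = 0.982

From the data, Σh^2·h^2 = 9669, Σh^2·h = 1171, Σh^2 = 165, Σh·h = 165, Σh = 19, Σ1 = 6.
Moment sums: Σh^2·P = 10938, Σh·P = 1350, ΣP = 188.
So XᵀX·[a, b, c]ᵀ = XᵀP: [[9669, 1171, 165]; [1171, 165, 19]; [165, 19, 6]]·[a, b, c]ᵀ = [10938, 1350, 188]ᵀ.
Row-reducing yields a = 43229/44025, b = 16503/14675, c = 33874/44025.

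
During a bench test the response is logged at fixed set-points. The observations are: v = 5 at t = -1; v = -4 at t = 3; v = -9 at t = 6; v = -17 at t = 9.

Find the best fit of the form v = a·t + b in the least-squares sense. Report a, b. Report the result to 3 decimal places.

Sums needed: Σt·t = 127, Σt = 17, Σ1 = 4.
For Mᵀv: Σt·v = -224, Σv = -25.
MᵀM·[a, b]ᵀ = Mᵀv becomes [[127, 17]; [17, 4]]·[a, b]ᵀ = [-224, -25]ᵀ.
det = 127·4 − 17² = 219.
a = ((-224)·4 − 17·(-25))/219 = -157/73; b = (127·(-25) − 17·(-224))/219 = 211/73.

a = -2.151, b = 2.890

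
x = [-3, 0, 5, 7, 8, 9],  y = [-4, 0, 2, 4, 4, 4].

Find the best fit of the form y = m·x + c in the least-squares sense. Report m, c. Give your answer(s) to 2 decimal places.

The normal equations are: 228·m + 26·c = 118;  26·m + 6·c = 10.
(Σx·x = 228, Σx = 26, Σ1 = 6, Σx·y = 118, Σy = 10.)
det = 228·6 − 26² = 692.
m = (118·6 − 26·10)/692 = 112/173; c = (228·10 − 26·118)/692 = -197/173.

m = 0.65, c = -1.14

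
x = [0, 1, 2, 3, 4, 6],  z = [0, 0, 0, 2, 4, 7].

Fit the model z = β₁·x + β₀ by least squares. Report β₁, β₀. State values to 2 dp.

From the data, Σx·x = 66, Σx = 16, Σ1 = 6.
For Mᵀz: Σx·z = 64, Σz = 13.
MᵀM·[β₁, β₀]ᵀ = Mᵀz becomes [[66, 16]; [16, 6]]·[β₁, β₀]ᵀ = [64, 13]ᵀ.
Determinant 66·6 − 16² = 140.
β₁ = (64·6 − 16·13)/140 = 44/35; β₀ = (66·13 − 16·64)/140 = -83/70.

β₁ = 1.26, β₀ = -1.19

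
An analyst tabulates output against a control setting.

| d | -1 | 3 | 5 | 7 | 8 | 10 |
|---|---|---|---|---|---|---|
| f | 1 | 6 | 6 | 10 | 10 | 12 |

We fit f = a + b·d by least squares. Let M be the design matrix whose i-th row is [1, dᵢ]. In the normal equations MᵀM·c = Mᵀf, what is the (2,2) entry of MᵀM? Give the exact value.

248

Row 2 ↔ basis d, column 2 ↔ basis d, so (MᵀM)_{2,2} = Σᵢ (d)·(d) = (-1)·(-1) + (3)·(3) + (5)·(5) + (7)·(7) + (8)·(8) + (10)·(10) = 248.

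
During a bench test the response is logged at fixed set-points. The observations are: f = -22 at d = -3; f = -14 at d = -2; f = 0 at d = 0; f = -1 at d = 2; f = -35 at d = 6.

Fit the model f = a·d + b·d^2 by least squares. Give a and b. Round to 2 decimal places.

a = 3.10, b = -1.49

Sums needed: Σd·d = 53, Σd·d^2 = 189, Σd^2·d^2 = 1409.
Moment sums: Σd·f = -118, Σd^2·f = -1518.
So XᵀX·[a, b]ᵀ = Xᵀf: [[53, 189]; [189, 1409]]·[a, b]ᵀ = [-118, -1518]ᵀ.
Δ = 53·1409 − 189² = 38956.
a = ((-118)·1409 − 189·(-1518))/38956 = 30160/9739; b = (53·(-1518) − 189·(-118))/38956 = -14538/9739.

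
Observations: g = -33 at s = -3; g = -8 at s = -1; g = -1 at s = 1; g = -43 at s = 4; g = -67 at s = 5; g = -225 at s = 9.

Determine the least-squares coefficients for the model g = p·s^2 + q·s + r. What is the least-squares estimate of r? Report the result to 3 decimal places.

The normal equations are: 7525·p + 891·q + 133·r = -20894;  891·p + 133·q + 15·r = -2426;  133·p + 15·q + 6·r = -377.
Inverting the 3×3 Gram matrix, [p, q, r]ᵀ = [-553147/187748, 318413/187748, -82860/46937]ᵀ.

r = -1.765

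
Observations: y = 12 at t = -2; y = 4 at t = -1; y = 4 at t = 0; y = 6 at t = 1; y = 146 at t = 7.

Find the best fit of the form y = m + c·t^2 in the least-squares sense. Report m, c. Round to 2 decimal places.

m = 2.14, c = 2.93

The normal system XᵀX·[m, c]ᵀ = Xᵀy is [[5, 55]; [55, 2419]]·[m, c]ᵀ = [172, 7212]ᵀ.
det = 5·2419 − 55² = 9070.
m = (172·2419 − 55·7212)/9070 = 9704/4535; c = (5·7212 − 55·172)/9070 = 2660/907.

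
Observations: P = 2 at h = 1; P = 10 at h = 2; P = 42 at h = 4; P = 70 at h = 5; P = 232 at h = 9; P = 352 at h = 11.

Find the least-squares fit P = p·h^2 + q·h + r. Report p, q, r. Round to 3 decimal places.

With design matrix X, XᵀX = [[22100, 2258, 248]; [2258, 248, 32]; [248, 32, 6]] and XᵀP = [63848, 6500, 708]ᵀ.
Inverting the 3×3 Gram matrix, [p, q, r]ᵀ = [31662/10375, -17496/10375, 8866/10375]ᵀ.

p = 3.052, q = -1.686, r = 0.855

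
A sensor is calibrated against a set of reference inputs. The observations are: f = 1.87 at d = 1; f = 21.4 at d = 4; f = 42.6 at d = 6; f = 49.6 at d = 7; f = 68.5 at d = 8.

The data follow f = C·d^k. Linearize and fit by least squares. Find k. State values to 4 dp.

k = 1.7177

Linearized form: ln f = k·ln d + ln C. From the 5 transformed points,
Σln d = 7.2034, Σ(ln d)² = 13.2429, Σln f = 15.5720, Σln d·ln f = 27.3555.
Equations: 13.2429·k + 7.2034·ln C = 27.3555;  7.2034·k + 5·ln C = 15.5720.
Δ = 13.2429·5 − (7.2034)² = 14.3252; k = (27.3555·5 − 7.2034·15.5720)/14.3252 = 1.71765, ln C = (13.2429·15.5720 − 7.2034·27.3555)/14.3252 = 0.63981.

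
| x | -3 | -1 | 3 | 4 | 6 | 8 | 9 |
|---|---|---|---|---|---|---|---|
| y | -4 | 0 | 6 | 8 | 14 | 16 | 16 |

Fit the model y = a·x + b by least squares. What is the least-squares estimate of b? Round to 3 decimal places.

Normal-equation sums: Σx·x = 216, Σx = 26, Σ1 = 7.
Right-hand side: Σx·y = 418, Σy = 56.
det = 216·7 − 26² = 836.
a = (418·7 − 26·56)/836 = 735/418; b = (216·56 − 26·418)/836 = 307/209.

b = 1.469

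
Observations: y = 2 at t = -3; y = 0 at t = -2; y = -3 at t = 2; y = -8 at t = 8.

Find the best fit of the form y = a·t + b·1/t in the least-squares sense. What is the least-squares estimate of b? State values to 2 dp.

Normal-equation sums: Σt·t = 81, Σt·1/t = 4, Σ1/t·1/t = 361/576.
For Xᵀy: Σt·y = -76, Σ1/t·y = -19/6.
So XᵀX·[a, b]ᵀ = Xᵀy: [[81, 4]; [4, 361/576]]·[a, b]ᵀ = [-76, -19/6]ᵀ.
Determinant 81·(361/576) − 4² = 2225/64.
a = ((-76)·(361/576) − 4·(-19/6))/(2225/64) = -4028/4005; b = (81·(-19/6) − 4·(-76))/(2225/64) = 608/445.

b = 1.37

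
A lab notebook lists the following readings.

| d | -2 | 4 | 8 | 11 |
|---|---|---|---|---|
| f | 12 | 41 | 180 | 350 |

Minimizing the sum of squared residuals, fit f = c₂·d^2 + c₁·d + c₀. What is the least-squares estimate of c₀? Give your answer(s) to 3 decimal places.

c₀ = -2.709

MᵀM·[c₂, c₁, c₀]ᵀ = Mᵀf reads: 19009·c₂ + 1899·c₁ + 205·c₀ = 54574;  1899·c₂ + 205·c₁ + 21·c₀ = 5430;  205·c₂ + 21·c₁ + 4·c₀ = 583.
Row-reducing yields c₂ = 260383/85812, c₁ = -38417/28604, c₀ = -116231/42906.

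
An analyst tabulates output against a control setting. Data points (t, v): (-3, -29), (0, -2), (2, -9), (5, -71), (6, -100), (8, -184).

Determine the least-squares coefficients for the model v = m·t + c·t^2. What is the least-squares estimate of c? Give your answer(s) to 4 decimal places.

With design matrix M, MᵀM = [[138, 834]; [834, 6114]] and Mᵀv = [-2358, -17448]ᵀ.
Eliminating c: 6114·(row 1) − 834·(row 2) gives 148176·m = 6114·(-2358) − 834·(-17448) = 134820, so m = 535/588.
Then c = ((-17448) − 834·(535/588))/6114 = -1751/588.

c = -2.9779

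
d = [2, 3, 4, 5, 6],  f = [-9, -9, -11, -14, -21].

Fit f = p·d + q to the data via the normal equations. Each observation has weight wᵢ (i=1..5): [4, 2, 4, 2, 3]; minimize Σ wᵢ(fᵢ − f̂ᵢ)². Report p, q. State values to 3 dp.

Setting ∂/∂p … = 0 gives: 256·p + 58·q = -820;  58·p + 15·q = -189.
(Σwᵢ·d·d = 256, Σwᵢ·d = 58, Σwᵢ·1 = 15, Σwᵢ·d·f = -820, Σwᵢ·f = -189.)
Determinant 256·15 − 58² = 476.
p = ((-820)·15 − 58·(-189))/476 = -669/238; q = (256·(-189) − 58·(-820))/476 = -206/119.

p = -2.811, q = -1.731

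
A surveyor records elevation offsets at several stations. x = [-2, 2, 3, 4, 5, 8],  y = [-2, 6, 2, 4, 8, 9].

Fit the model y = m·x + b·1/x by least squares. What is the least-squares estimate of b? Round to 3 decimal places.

b = 2.337

Compute the Gram sums: Σx·x = 122, Σx·1/x = 6, Σ1/x·1/x = 10501/14400.
Moment sums: Σx·y = 150, Σ1/x·y = 1007/120.
Eliminating b: (10501/14400)·(row 1) − 6·(row 2) gives (381361/7200)·m = (10501/14400)·150 − 6·(1007/120) = 28337/480, so m = 425055/381361.
Then b = ((1007/120) − 6·(425055/381361))/(10501/14400) = 891240/381361.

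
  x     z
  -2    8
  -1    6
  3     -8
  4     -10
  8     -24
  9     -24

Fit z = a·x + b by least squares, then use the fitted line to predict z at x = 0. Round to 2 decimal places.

The normal equations are: 175·a + 21·b = -494;  21·a + 6·b = -52.
Eliminating b: 6·(row 1) − 21·(row 2) gives 609·a = 6·(-494) − 21·(-52) = -1872, so a = -624/203.
Then b = ((-52) − 21·(-624/203))/6 = 182/87.
At x = 0: ẑ = (-624/203)·(0) + (182/87)·(1) = 182/87.

ẑ = 2.09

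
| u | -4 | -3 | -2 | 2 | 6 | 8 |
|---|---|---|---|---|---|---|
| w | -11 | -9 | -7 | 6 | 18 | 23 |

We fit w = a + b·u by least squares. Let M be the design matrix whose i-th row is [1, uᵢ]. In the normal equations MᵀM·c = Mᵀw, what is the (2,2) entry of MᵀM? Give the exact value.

133

Row 2 ↔ basis u, column 2 ↔ basis u, so (MᵀM)_{2,2} = Σᵢ (u)·(u) = (-4)·(-4) + (-3)·(-3) + (-2)·(-2) + (2)·(2) + (6)·(6) + (8)·(8) = 133.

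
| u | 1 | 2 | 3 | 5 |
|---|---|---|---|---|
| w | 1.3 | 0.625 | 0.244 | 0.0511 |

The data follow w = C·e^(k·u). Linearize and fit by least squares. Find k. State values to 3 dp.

k = -0.817

Linearized form: ln w = k·u + ln C. From the 4 transformed points,
Sums: Σu = 11.0000, Σ(u)² = 39.0000, Σln w = -4.5922, Σu·ln w = -19.7793.
Normal system: [[39.0000, 11.0000]; [11.0000, 4]]·[k, ln C]ᵀ = [-19.7793, -4.5922]ᵀ.
Slope k = (n·Σu·ln w − Σu·Σln w)/(n·Σ(u)² − (Σu)²) = (4·-19.7793 − 11.0000·-4.5922)/35.0000 = -0.81722; ln C = (Σln w − k·Σu)/n = 1.09932.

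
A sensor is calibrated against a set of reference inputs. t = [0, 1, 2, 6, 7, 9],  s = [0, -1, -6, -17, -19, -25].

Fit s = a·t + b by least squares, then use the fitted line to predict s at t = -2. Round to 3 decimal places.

ŝ = 6.167

From the data, Σt·t = 171, Σt = 25, Σ1 = 6.
Right-hand side: Σt·s = -473, Σs = -68.
Determinant 171·6 − 25² = 401.
a = ((-473)·6 − 25·(-68))/401 = -1138/401; b = (171·(-68) − 25·(-473))/401 = 197/401.
At t = -2: ŝ = (-1138/401)·(-2) + (197/401)·(1) = 2473/401.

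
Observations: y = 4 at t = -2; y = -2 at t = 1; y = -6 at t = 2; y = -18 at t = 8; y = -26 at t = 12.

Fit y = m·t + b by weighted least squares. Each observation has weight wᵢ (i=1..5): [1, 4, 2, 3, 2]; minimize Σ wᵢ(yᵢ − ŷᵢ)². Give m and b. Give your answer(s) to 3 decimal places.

From the data, Σwᵢ·t·t = 496, Σwᵢ·t = 54, Σwᵢ·1 = 12.
And Σwᵢ·t·y = -1096, Σwᵢ·y = -122.
So MᵀWM·[m, b]ᵀ = MᵀWy: [[496, 54]; [54, 12]]·[m, b]ᵀ = [-1096, -122]ᵀ.
Determinant 496·12 − 54² = 3036.
m = ((-1096)·12 − 54·(-122))/3036 = -547/253; b = (496·(-122) − 54·(-1096))/3036 = -332/759.

m = -2.162, b = -0.437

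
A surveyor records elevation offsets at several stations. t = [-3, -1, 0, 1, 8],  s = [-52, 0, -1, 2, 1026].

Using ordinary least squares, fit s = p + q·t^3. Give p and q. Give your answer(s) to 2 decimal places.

p = 0.78, q = 2.00

Forming AᵀA = [[5, 485]; [485, 262875]] and Aᵀs = [975, 526718]ᵀ gives AᵀA·[p, q]ᵀ = Aᵀs.
Δ = 5·262875 − 485² = 1079150.
p = (975·262875 − 485·526718)/1079150 = 168979/215830; q = (5·526718 − 485·975)/1079150 = 432143/215830.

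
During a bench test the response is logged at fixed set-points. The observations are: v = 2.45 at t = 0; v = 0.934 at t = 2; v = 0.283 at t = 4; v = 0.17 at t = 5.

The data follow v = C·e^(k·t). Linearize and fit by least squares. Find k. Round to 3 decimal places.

k = -0.541

With ln vᵢ as the transformed response and tᵢ as the regressor:
AᵀA = [[45.0000, 11.0000]; [11.0000, 4]], rhs = [-14.0456, -2.2065]ᵀ  (here Σt = 11.0000, Σ(t)² = 45.0000, Σln v = -2.2065, Σt·ln v = -14.0456).
Slope k = (n·Σt·ln v − Σt·Σln v)/(n·Σ(t)² − (Σt)²) = (4·-14.0456 − 11.0000·-2.2065)/59.0000 = -0.54087; ln C = (Σln v − k·Σt)/n = 0.93578.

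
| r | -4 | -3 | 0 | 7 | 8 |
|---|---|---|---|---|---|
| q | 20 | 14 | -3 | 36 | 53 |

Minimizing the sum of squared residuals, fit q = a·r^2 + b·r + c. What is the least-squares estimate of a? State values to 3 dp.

From the data, Σr^2·r^2 = 6834, Σr^2·r = 764, Σr^2 = 138, Σr·r = 138, Σr = 8, Σ1 = 5.
Right-hand side: Σr^2·q = 5602, Σr·q = 554, Σq = 120.
So AᵀA·[a, b, c]ᵀ = Aᵀq: [[6834, 764, 138]; [764, 138, 8]; [138, 8, 5]]·[a, b, c]ᵀ = [5602, 554, 120]ᵀ.
Row-reducing yields a = 112587/104611, b = -186007/104611, c = -299126/104611.

a = 1.076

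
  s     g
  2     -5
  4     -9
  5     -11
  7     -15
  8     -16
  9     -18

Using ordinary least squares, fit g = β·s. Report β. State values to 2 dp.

Normal-equation sums: Σs·s = 239.
Right-hand side: Σs·g = -496.
So MᵀM·[β]ᵀ = Mᵀg: [[239]]·[β]ᵀ = [-496]ᵀ.
Hence β = -496 / 239 ≈ -2.07531.

β = -2.08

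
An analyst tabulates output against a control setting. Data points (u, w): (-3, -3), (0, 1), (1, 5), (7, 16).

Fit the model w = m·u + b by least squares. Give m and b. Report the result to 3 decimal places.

XᵀX·[m, b]ᵀ = Xᵀw reads: 59·m + 5·b = 126;  5·m + 4·b = 19.
Eliminating b: 4·(row 1) − 5·(row 2) gives 211·m = 4·126 − 5·19 = 409, so m = 409/211.
Then b = (19 − 5·(409/211))/4 = 491/211.

m = 1.938, b = 2.327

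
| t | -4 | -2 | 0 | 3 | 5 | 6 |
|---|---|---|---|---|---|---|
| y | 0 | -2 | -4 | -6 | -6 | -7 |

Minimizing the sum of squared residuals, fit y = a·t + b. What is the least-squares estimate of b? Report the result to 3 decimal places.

b = -3.282

Setting ∂/∂a … = 0 gives: 90·a + 8·b = -86;  8·a + 6·b = -25.
(Σt·t = 90, Σt = 8, Σ1 = 6, Σt·y = -86, Σy = -25.)
det = 90·6 − 8² = 476.
a = ((-86)·6 − 8·(-25))/476 = -79/119; b = (90·(-25) − 8·(-86))/476 = -781/238.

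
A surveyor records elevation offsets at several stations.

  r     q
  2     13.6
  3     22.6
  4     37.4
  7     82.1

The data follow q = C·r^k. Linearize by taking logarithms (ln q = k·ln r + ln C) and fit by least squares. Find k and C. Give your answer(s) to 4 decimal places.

With ln qᵢ as the transformed response and ln rᵢ as the regressor:
Over the data: Σln r = 5.1240, Σ(ln r)² = 7.3958, Σln q = 13.7576, Σln r·ln q = 18.8327.
Normal system: [[7.3958, 5.1240]; [5.1240, 4]]·[k, ln C]ᵀ = [18.8327, 13.7576]ᵀ.
Δ = 7.3958·4 − (5.1240)² = 3.3281; k = (18.8327·4 − 5.1240·13.7576)/3.3281 = 1.45348, ln C = (7.3958·13.7576 − 5.1240·18.8327)/3.3281 = 1.57751, so C = exp(1.57751) = 4.84290.

k = 1.4535, C = 4.8429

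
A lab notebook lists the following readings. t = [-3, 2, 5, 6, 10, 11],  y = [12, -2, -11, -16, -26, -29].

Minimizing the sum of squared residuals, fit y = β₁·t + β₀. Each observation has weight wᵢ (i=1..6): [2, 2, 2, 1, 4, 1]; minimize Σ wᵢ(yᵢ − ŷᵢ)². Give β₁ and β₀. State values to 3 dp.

Sums needed: Σwᵢ·t·t = 633, Σwᵢ·t = 65, Σwᵢ·1 = 12.
Moment sums: Σwᵢ·t·y = -1645, Σwᵢ·y = -151.
So AᵀWA·[β₁, β₀]ᵀ = AᵀWy: [[633, 65]; [65, 12]]·[β₁, β₀]ᵀ = [-1645, -151]ᵀ.
Δ = 633·12 − 65² = 3371.
β₁ = ((-1645)·12 − 65·(-151))/3371 = -9925/3371; β₀ = (633·(-151) − 65·(-1645))/3371 = 11342/3371.

β₁ = -2.944, β₀ = 3.365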